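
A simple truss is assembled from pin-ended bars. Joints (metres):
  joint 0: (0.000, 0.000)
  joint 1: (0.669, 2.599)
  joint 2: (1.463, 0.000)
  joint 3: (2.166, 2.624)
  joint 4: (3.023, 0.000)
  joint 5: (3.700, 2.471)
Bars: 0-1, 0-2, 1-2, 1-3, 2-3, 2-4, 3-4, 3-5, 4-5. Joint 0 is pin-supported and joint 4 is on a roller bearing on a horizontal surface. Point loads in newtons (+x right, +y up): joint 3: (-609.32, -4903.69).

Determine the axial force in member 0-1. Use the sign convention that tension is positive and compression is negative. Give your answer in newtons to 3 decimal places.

-1981.617

N=6 nodes, M=9 members, R=3 reactions → 2N=12, M+R=12
member 0 (0-1): L=2.6837, (cx,cy)=(0.2493,0.9684)
member 1 (0-2): L=1.4630, (cx,cy)=(1.0000,0.0000)
member 2 (1-2): L=2.7176, (cx,cy)=(0.2922,-0.9564)
member 3 (1-3): L=1.4972, (cx,cy)=(0.9999,0.0167)
member 4 (2-3): L=2.7165, (cx,cy)=(0.2588,0.9659)
member 5 (2-4): L=1.5600, (cx,cy)=(1.0000,0.0000)
member 6 (3-4): L=2.7604, (cx,cy)=(0.3105,-0.9506)
member 7 (3-5): L=1.5416, (cx,cy)=(0.9951,-0.0992)
member 8 (4-5): L=2.5621, (cx,cy)=(0.2642,0.9645)
solve A·x = −loads:
  F[0-1] = -1981.6170 N (compression)
  F[0-2] = -115.3411 N (compression)
  F[1-2] = +1987.8492 N (tension)
  F[1-3] = -1074.9222 N (compression)
  F[2-3] = -1968.1565 N (compression)
  F[2-4] = +974.7820 N (tension)
  F[3-4] = -3139.7798 N (compression)
  F[3-5] = -0.0000 N (compression)
  F[4-5] = +0.0000 N (tension)
  Rx@0 = +609.3200 N
  Ry@0 = +1919.0599 N
  Ry@4 = +2984.6301 N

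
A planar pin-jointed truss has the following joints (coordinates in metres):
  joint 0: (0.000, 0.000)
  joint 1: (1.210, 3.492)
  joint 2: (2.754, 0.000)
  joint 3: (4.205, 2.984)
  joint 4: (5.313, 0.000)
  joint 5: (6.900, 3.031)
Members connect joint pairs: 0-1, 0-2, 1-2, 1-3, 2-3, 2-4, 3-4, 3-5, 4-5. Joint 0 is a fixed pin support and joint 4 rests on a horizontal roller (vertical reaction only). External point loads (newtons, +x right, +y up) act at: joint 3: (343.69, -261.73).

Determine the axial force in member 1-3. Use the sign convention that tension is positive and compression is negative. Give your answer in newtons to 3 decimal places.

119.727

N=6 nodes, M=9 members, R=3 reactions → 2N=12, M+R=12
member 0 (0-1): L=3.6957, (cx,cy)=(0.3274,0.9449)
member 1 (0-2): L=2.7540, (cx,cy)=(1.0000,0.0000)
member 2 (1-2): L=3.8181, (cx,cy)=(0.4044,-0.9146)
member 3 (1-3): L=3.0378, (cx,cy)=(0.9859,-0.1672)
member 4 (2-3): L=3.3181, (cx,cy)=(0.4373,0.8993)
member 5 (2-4): L=2.5590, (cx,cy)=(1.0000,0.0000)
member 6 (3-4): L=3.1831, (cx,cy)=(0.3481,-0.9375)
member 7 (3-5): L=2.6954, (cx,cy)=(0.9998,0.0174)
member 8 (4-5): L=3.4213, (cx,cy)=(0.4639,0.8859)
solve A·x = −loads:
  F[0-1] = +146.5239 N (tension)
  F[0-2] = +295.7169 N (tension)
  F[1-2] = -173.2690 N (compression)
  F[1-3] = +119.7270 N (tension)
  F[2-3] = +176.2114 N (tension)
  F[2-4] = +148.5916 N (tension)
  F[3-4] = -426.8745 N (compression)
  F[3-5] = -0.0000 N (compression)
  F[4-5] = +0.0000 N (tension)
  Rx@0 = -343.6900 N
  Ry@0 = -138.4480 N
  Ry@4 = +400.1780 N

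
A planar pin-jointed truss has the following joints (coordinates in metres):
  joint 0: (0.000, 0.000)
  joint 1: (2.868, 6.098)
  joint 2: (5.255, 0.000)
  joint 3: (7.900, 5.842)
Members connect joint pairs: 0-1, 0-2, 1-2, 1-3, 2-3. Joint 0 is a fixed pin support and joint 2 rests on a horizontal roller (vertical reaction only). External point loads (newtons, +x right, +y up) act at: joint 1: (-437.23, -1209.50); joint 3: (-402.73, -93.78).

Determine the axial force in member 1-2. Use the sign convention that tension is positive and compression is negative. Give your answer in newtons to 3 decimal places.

285.326

N=4 nodes, M=5 members, R=3 reactions → 2N=8, M+R=8
member 0 (0-1): L=6.7388, (cx,cy)=(0.4256,0.9049)
member 1 (0-2): L=5.2550, (cx,cy)=(1.0000,0.0000)
member 2 (1-2): L=6.5485, (cx,cy)=(0.3645,-0.9312)
member 3 (1-3): L=5.0385, (cx,cy)=(0.9987,-0.0508)
member 4 (2-3): L=6.4129, (cx,cy)=(0.4125,0.9110)
solve A·x = −loads:
  F[0-1] = -1610.4091 N (compression)
  F[0-2] = -154.5749 N (compression)
  F[1-2] = +285.3262 N (tension)
  F[1-3] = -352.6145 N (compression)
  F[2-3] = -122.6107 N (compression)
  Rx@0 = +839.9600 N
  Ry@0 = +1457.2798 N
  Ry@2 = -153.9998 N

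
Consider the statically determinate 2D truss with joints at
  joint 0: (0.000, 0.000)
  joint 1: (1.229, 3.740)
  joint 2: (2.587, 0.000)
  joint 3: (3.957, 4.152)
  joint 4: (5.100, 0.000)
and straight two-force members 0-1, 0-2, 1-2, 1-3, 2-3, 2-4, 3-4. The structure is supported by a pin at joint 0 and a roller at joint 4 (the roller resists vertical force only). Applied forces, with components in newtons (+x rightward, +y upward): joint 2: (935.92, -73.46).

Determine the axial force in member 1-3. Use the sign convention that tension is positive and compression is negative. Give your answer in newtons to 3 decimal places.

-24.005

N=5 nodes, M=7 members, R=3 reactions → 2N=10, M+R=10
member 0 (0-1): L=3.9368, (cx,cy)=(0.3122,0.9500)
member 1 (0-2): L=2.5870, (cx,cy)=(1.0000,0.0000)
member 2 (1-2): L=3.9789, (cx,cy)=(0.3413,-0.9400)
member 3 (1-3): L=2.7589, (cx,cy)=(0.9888,0.1493)
member 4 (2-3): L=4.3722, (cx,cy)=(0.3133,0.9496)
member 5 (2-4): L=2.5130, (cx,cy)=(1.0000,0.0000)
member 6 (3-4): L=4.3065, (cx,cy)=(0.2654,-0.9641)
solve A·x = −loads:
  F[0-1] = -38.1013 N (compression)
  F[0-2] = +947.8147 N (tension)
  F[1-2] = +34.6956 N (tension)
  F[1-3] = -24.0054 N (compression)
  F[2-3] = +43.0139 N (tension)
  F[2-4] = +10.2581 N (tension)
  F[3-4] = -38.6491 N (compression)
  Rx@0 = -935.9200 N
  Ry@0 = +36.1971 N
  Ry@4 = +37.2629 N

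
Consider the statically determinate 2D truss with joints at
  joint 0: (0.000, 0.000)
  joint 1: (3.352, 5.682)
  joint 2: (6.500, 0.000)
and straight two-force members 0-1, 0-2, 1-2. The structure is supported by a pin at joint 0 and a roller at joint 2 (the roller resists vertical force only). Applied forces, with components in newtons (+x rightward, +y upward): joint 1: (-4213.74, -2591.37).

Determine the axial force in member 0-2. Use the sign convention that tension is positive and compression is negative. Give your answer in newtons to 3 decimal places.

N=3 nodes, M=3 members, R=3 reactions → 2N=6, M+R=6
member 0 (0-1): L=6.5970, (cx,cy)=(0.5081,0.8613)
member 1 (0-2): L=6.5000, (cx,cy)=(1.0000,0.0000)
member 2 (1-2): L=6.4958, (cx,cy)=(0.4846,-0.8747)
solve A·x = −loads:
  F[0-1] = -5733.7852 N (compression)
  F[0-2] = -1300.3686 N (compression)
  F[1-2] = +2683.2577 N (tension)
  Rx@0 = +4213.7400 N
  Ry@0 = +4938.4775 N
  Ry@2 = -2347.1075 N

-1300.369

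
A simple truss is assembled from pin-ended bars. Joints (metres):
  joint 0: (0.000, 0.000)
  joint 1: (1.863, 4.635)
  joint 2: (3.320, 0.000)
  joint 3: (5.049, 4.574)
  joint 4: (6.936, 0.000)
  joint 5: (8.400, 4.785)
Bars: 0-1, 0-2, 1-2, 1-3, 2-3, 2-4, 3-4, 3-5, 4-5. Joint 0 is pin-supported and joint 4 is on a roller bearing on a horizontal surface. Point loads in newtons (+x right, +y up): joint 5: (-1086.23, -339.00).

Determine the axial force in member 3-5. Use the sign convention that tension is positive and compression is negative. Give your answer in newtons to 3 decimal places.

N=6 nodes, M=9 members, R=3 reactions → 2N=12, M+R=12
member 0 (0-1): L=4.9954, (cx,cy)=(0.3729,0.9279)
member 1 (0-2): L=3.3200, (cx,cy)=(1.0000,0.0000)
member 2 (1-2): L=4.8586, (cx,cy)=(0.2999,-0.9540)
member 3 (1-3): L=3.1866, (cx,cy)=(0.9998,-0.0191)
member 4 (2-3): L=4.8899, (cx,cy)=(0.3536,0.9354)
member 5 (2-4): L=3.6160, (cx,cy)=(1.0000,0.0000)
member 6 (3-4): L=4.9480, (cx,cy)=(0.3814,-0.9244)
member 7 (3-5): L=3.3576, (cx,cy)=(0.9980,0.0628)
member 8 (4-5): L=5.0040, (cx,cy)=(0.2926,0.9562)
solve A·x = −loads:
  F[0-1] = -730.5173 N (compression)
  F[0-2] = -813.7885 N (compression)
  F[1-2] = +720.3167 N (tension)
  F[1-3] = -488.5397 N (compression)
  F[2-3] = -734.6210 N (compression)
  F[2-4] = -338.0270 N (compression)
  F[3-4] = +664.9916 N (tension)
  F[3-5] = -1003.7947 N (compression)
  F[4-5] = -288.5452 N (compression)
  Rx@0 = +1086.2300 N
  Ry@0 = +677.8135 N
  Ry@4 = -338.8135 N

-1003.795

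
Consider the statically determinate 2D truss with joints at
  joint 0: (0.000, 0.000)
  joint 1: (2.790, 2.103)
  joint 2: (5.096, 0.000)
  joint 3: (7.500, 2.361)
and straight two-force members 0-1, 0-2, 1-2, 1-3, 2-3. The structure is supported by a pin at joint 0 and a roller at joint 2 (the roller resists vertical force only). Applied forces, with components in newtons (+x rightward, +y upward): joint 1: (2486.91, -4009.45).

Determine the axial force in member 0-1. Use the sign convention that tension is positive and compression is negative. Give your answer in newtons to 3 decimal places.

N=4 nodes, M=5 members, R=3 reactions → 2N=8, M+R=8
member 0 (0-1): L=3.4938, (cx,cy)=(0.7986,0.6019)
member 1 (0-2): L=5.0960, (cx,cy)=(1.0000,0.0000)
member 2 (1-2): L=3.1209, (cx,cy)=(0.7389,-0.6738)
member 3 (1-3): L=4.7171, (cx,cy)=(0.9985,0.0547)
member 4 (2-3): L=3.3695, (cx,cy)=(0.7135,0.7007)
solve A·x = −loads:
  F[0-1] = -1309.1965 N (compression)
  F[0-2] = +3532.3756 N (tension)
  F[1-2] = -4780.7112 N (compression)
  F[1-3] = +0.0000 N (tension)
  F[2-3] = -0.0000 N (compression)
  Rx@0 = -2486.9100 N
  Ry@0 = +788.0337 N
  Ry@2 = +3221.4163 N

-1309.197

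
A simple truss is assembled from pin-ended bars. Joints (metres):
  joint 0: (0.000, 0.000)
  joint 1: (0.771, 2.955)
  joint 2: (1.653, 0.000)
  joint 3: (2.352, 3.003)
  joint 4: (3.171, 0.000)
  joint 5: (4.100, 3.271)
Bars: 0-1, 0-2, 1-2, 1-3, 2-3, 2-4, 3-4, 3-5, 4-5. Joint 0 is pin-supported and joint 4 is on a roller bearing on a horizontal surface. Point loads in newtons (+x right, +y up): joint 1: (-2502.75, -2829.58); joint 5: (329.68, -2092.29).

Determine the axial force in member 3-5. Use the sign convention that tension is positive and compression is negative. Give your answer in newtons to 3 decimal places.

977.263

N=6 nodes, M=9 members, R=3 reactions → 2N=12, M+R=12
member 0 (0-1): L=3.0539, (cx,cy)=(0.2525,0.9676)
member 1 (0-2): L=1.6530, (cx,cy)=(1.0000,0.0000)
member 2 (1-2): L=3.0838, (cx,cy)=(0.2860,-0.9582)
member 3 (1-3): L=1.5817, (cx,cy)=(0.9995,0.0303)
member 4 (2-3): L=3.0833, (cx,cy)=(0.2267,0.9740)
member 5 (2-4): L=1.5180, (cx,cy)=(1.0000,0.0000)
member 6 (3-4): L=3.1127, (cx,cy)=(0.2631,-0.9648)
member 7 (3-5): L=1.7684, (cx,cy)=(0.9885,0.1515)
member 8 (4-5): L=3.4004, (cx,cy)=(0.2732,0.9620)
solve A·x = −loads:
  F[0-1] = -3638.6812 N (compression)
  F[0-2] = -1254.4417 N (compression)
  F[1-2] = +764.6289 N (tension)
  F[1-3] = +1366.0602 N (tension)
  F[2-3] = -752.2750 N (compression)
  F[2-4] = -865.2052 N (compression)
  F[3-4] = +869.9895 N (tension)
  F[3-5] = +977.2632 N (tension)
  F[4-5] = -2328.9969 N (compression)
  Rx@0 = +2173.0700 N
  Ry@0 = +3520.8129 N
  Ry@4 = +1401.0571 N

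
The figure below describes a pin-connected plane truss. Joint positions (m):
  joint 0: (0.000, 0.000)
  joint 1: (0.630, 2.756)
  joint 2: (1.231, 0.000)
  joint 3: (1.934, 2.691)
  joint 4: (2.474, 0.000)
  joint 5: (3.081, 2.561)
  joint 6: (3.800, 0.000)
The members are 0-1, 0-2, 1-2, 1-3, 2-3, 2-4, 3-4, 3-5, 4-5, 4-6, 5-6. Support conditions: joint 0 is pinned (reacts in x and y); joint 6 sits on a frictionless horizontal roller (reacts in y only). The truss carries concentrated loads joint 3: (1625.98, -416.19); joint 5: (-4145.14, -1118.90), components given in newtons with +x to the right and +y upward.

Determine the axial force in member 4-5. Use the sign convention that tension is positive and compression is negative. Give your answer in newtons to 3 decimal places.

-2096.922

N=7 nodes, M=11 members, R=3 reactions → 2N=14, M+R=14
member 0 (0-1): L=2.8271, (cx,cy)=(0.2228,0.9749)
member 1 (0-2): L=1.2310, (cx,cy)=(1.0000,0.0000)
member 2 (1-2): L=2.8208, (cx,cy)=(0.2131,-0.9770)
member 3 (1-3): L=1.3056, (cx,cy)=(0.9988,-0.0498)
member 4 (2-3): L=2.7813, (cx,cy)=(0.2528,0.9675)
member 5 (2-4): L=1.2430, (cx,cy)=(1.0000,0.0000)
member 6 (3-4): L=2.7446, (cx,cy)=(0.1967,-0.9805)
member 7 (3-5): L=1.1543, (cx,cy)=(0.9936,-0.1126)
member 8 (4-5): L=2.6320, (cx,cy)=(0.2306,0.9730)
member 9 (4-6): L=1.3260, (cx,cy)=(1.0000,0.0000)
member 10 (5-6): L=2.6600, (cx,cy)=(0.2703,-0.9628)
solve A·x = −loads:
  F[0-1] = -2111.3256 N (compression)
  F[0-2] = -2048.6637 N (compression)
  F[1-2] = +2154.0233 N (tension)
  F[1-3] = -930.5918 N (compression)
  F[2-3] = -2175.1937 N (compression)
  F[2-4] = -1039.9235 N (compression)
  F[3-4] = +2081.0689 N (tension)
  F[3-5] = -3537.1621 N (compression)
  F[4-5] = -2096.9215 N (compression)
  F[4-6] = -146.8727 N (compression)
  F[5-6] = +543.3707 N (tension)
  Rx@0 = +2519.1600 N
  Ry@0 = +2058.2345 N
  Ry@6 = -523.1445 N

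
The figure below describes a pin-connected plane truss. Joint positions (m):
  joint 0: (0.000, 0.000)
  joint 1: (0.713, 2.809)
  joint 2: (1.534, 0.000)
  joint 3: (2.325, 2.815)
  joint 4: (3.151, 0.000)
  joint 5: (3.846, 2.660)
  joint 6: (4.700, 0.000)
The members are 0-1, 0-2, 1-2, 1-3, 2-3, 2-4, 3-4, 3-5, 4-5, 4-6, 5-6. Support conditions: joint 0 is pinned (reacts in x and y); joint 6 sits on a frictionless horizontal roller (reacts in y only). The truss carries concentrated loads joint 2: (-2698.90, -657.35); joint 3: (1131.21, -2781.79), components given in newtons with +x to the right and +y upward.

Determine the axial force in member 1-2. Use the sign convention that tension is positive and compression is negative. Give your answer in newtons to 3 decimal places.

1217.484

N=7 nodes, M=11 members, R=3 reactions → 2N=14, M+R=14
member 0 (0-1): L=2.8981, (cx,cy)=(0.2460,0.9693)
member 1 (0-2): L=1.5340, (cx,cy)=(1.0000,0.0000)
member 2 (1-2): L=2.9265, (cx,cy)=(0.2805,-0.9598)
member 3 (1-3): L=1.6120, (cx,cy)=(1.0000,0.0037)
member 4 (2-3): L=2.9240, (cx,cy)=(0.2705,0.9627)
member 5 (2-4): L=1.6170, (cx,cy)=(1.0000,0.0000)
member 6 (3-4): L=2.9337, (cx,cy)=(0.2816,-0.9595)
member 7 (3-5): L=1.5289, (cx,cy)=(0.9948,-0.1014)
member 8 (4-5): L=2.7493, (cx,cy)=(0.2528,0.9675)
member 9 (4-6): L=1.5490, (cx,cy)=(1.0000,0.0000)
member 10 (5-6): L=2.7937, (cx,cy)=(0.3057,-0.9521)
solve A·x = −loads:
  F[0-1] = -1208.1043 N (compression)
  F[0-2] = -1270.4659 N (compression)
  F[1-2] = +1217.4843 N (tension)
  F[1-3] = -638.7791 N (compression)
  F[2-3] = -531.0437 N (compression)
  F[2-4] = +1913.6414 N (tension)
  F[3-4] = -2227.1598 N (compression)
  F[3-5] = -1293.2316 N (compression)
  F[4-5] = +2208.7992 N (tension)
  F[4-6] = +728.2015 N (tension)
  F[5-6] = -2382.1979 N (compression)
  Rx@0 = +1567.6900 N
  Ry@0 = +1170.9713 N
  Ry@6 = +2268.1687 N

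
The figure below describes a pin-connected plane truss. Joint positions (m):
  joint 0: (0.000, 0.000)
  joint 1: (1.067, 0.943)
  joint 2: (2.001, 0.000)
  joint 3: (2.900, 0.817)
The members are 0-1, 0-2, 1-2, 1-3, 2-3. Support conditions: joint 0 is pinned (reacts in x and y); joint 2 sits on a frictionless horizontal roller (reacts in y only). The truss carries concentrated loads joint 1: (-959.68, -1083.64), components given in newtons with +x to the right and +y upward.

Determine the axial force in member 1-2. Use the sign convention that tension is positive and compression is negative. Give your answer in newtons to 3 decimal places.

-176.737

N=4 nodes, M=5 members, R=3 reactions → 2N=8, M+R=8
member 0 (0-1): L=1.4240, (cx,cy)=(0.7493,0.6622)
member 1 (0-2): L=2.0010, (cx,cy)=(1.0000,0.0000)
member 2 (1-2): L=1.3273, (cx,cy)=(0.7037,-0.7105)
member 3 (1-3): L=1.8373, (cx,cy)=(0.9976,-0.0686)
member 4 (2-3): L=1.2148, (cx,cy)=(0.7401,0.6725)
solve A·x = −loads:
  F[0-1] = -1446.7432 N (compression)
  F[0-2] = +124.3716 N (tension)
  F[1-2] = -176.7375 N (compression)
  F[1-3] = -0.0000 N (compression)
  F[2-3] = +0.0000 N (tension)
  Rx@0 = +959.6800 N
  Ry@0 = +958.0700 N
  Ry@2 = +125.5700 N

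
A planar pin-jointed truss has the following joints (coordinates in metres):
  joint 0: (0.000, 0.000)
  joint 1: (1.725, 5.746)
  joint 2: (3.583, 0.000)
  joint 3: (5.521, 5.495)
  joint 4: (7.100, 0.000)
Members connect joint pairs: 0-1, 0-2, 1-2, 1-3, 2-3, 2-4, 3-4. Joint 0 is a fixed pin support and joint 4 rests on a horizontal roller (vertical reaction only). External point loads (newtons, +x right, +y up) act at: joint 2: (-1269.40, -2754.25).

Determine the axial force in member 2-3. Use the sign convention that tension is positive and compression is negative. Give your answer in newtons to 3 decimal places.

N=5 nodes, M=7 members, R=3 reactions → 2N=10, M+R=10
member 0 (0-1): L=5.9993, (cx,cy)=(0.2875,0.9578)
member 1 (0-2): L=3.5830, (cx,cy)=(1.0000,0.0000)
member 2 (1-2): L=6.0389, (cx,cy)=(0.3077,-0.9515)
member 3 (1-3): L=3.8043, (cx,cy)=(0.9978,-0.0660)
member 4 (2-3): L=5.8267, (cx,cy)=(0.3326,0.9431)
member 5 (2-4): L=3.5170, (cx,cy)=(1.0000,0.0000)
member 6 (3-4): L=5.7174, (cx,cy)=(0.2762,-0.9611)
solve A·x = −loads:
  F[0-1] = -1424.4775 N (compression)
  F[0-2] = -859.8180 N (compression)
  F[1-2] = +1494.2891 N (tension)
  F[1-3] = -871.2288 N (compression)
  F[2-3] = +1412.8851 N (tension)
  F[2-4] = +399.3983 N (tension)
  F[3-4] = -1446.1724 N (compression)
  Rx@0 = +1269.4000 N
  Ry@0 = +1364.3236 N
  Ry@4 = +1389.9264 N

1412.885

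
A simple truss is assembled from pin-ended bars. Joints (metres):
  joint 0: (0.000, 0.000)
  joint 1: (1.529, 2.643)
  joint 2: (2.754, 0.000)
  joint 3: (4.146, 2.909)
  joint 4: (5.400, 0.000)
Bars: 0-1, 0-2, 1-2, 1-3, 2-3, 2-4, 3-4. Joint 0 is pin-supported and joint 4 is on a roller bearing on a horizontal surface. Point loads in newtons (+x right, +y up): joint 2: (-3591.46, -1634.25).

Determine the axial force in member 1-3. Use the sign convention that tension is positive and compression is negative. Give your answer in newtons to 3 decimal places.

-800.978

N=5 nodes, M=7 members, R=3 reactions → 2N=10, M+R=10
member 0 (0-1): L=3.0534, (cx,cy)=(0.5008,0.8656)
member 1 (0-2): L=2.7540, (cx,cy)=(1.0000,0.0000)
member 2 (1-2): L=2.9131, (cx,cy)=(0.4205,-0.9073)
member 3 (1-3): L=2.6305, (cx,cy)=(0.9949,0.1011)
member 4 (2-3): L=3.2249, (cx,cy)=(0.4316,0.9020)
member 5 (2-4): L=2.6460, (cx,cy)=(1.0000,0.0000)
member 6 (3-4): L=3.1678, (cx,cy)=(0.3959,-0.9183)
solve A·x = −loads:
  F[0-1] = -925.1284 N (compression)
  F[0-2] = -3128.1999 N (compression)
  F[1-2] = +793.3404 N (tension)
  F[1-3] = -800.9784 N (compression)
  F[2-3] = +1013.7677 N (tension)
  F[2-4] = +359.2878 N (tension)
  F[3-4] = -907.6099 N (compression)
  Rx@0 = +3591.4600 N
  Ry@0 = +800.7825 N
  Ry@4 = +833.4675 N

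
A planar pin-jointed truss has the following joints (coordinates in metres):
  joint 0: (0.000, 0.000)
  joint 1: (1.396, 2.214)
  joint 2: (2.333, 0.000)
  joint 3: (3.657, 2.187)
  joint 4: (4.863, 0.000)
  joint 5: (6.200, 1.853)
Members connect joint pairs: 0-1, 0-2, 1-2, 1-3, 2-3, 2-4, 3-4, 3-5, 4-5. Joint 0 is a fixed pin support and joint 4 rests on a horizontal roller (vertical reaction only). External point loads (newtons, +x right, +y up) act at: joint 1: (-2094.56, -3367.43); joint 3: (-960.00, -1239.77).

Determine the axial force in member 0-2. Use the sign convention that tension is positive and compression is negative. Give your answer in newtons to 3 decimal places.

-473.444

N=6 nodes, M=9 members, R=3 reactions → 2N=12, M+R=12
member 0 (0-1): L=2.6174, (cx,cy)=(0.5334,0.8459)
member 1 (0-2): L=2.3330, (cx,cy)=(1.0000,0.0000)
member 2 (1-2): L=2.4041, (cx,cy)=(0.3897,-0.9209)
member 3 (1-3): L=2.2612, (cx,cy)=(0.9999,-0.0119)
member 4 (2-3): L=2.5565, (cx,cy)=(0.5179,0.8554)
member 5 (2-4): L=2.5300, (cx,cy)=(1.0000,0.0000)
member 6 (3-4): L=2.4975, (cx,cy)=(0.4829,-0.8757)
member 7 (3-5): L=2.5648, (cx,cy)=(0.9915,-0.1302)
member 8 (4-5): L=2.2850, (cx,cy)=(0.5851,0.8109)
solve A·x = −loads:
  F[0-1] = -4839.3478 N (compression)
  F[0-2] = -473.4437 N (compression)
  F[1-2] = +798.8141 N (tension)
  F[1-3] = -797.9498 N (compression)
  F[2-3] = -859.9510 N (compression)
  F[2-4] = +283.2491 N (tension)
  F[3-4] = -586.5745 N (compression)
  F[3-5] = -0.0000 N (compression)
  F[4-5] = +0.0000 N (tension)
  Rx@0 = +3054.5600 N
  Ry@0 = +4093.5468 N
  Ry@4 = +513.6532 N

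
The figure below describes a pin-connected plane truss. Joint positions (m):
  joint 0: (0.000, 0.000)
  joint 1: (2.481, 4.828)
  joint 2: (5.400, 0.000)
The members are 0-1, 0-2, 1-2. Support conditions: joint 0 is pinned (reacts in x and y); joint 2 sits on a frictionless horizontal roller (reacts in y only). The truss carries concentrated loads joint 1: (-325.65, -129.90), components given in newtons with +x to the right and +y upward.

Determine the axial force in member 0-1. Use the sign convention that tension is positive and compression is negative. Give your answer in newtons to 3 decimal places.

N=3 nodes, M=3 members, R=3 reactions → 2N=6, M+R=6
member 0 (0-1): L=5.4282, (cx,cy)=(0.4571,0.8894)
member 1 (0-2): L=5.4000, (cx,cy)=(1.0000,0.0000)
member 2 (1-2): L=5.6418, (cx,cy)=(0.5174,-0.8558)
solve A·x = −loads:
  F[0-1] = -406.2952 N (compression)
  F[0-2] = -139.9484 N (compression)
  F[1-2] = +270.4912 N (tension)
  Rx@0 = +325.6500 N
  Ry@0 = +361.3734 N
  Ry@2 = -231.4734 N

-406.295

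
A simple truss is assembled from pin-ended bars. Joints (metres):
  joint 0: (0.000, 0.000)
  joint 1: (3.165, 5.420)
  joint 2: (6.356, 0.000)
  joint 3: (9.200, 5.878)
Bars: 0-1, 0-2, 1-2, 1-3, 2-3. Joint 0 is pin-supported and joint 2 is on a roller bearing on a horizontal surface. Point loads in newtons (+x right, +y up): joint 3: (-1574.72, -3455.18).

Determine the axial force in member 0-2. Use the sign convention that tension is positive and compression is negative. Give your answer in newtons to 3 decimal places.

-1627.118

N=4 nodes, M=5 members, R=3 reactions → 2N=8, M+R=8
member 0 (0-1): L=6.2764, (cx,cy)=(0.5043,0.8635)
member 1 (0-2): L=6.3560, (cx,cy)=(1.0000,0.0000)
member 2 (1-2): L=6.2896, (cx,cy)=(0.5073,-0.8617)
member 3 (1-3): L=6.0524, (cx,cy)=(0.9971,0.0757)
member 4 (2-3): L=6.5299, (cx,cy)=(0.4355,0.9002)
solve A·x = −loads:
  F[0-1] = +103.9093 N (tension)
  F[0-2] = -1627.1180 N (compression)
  F[1-2] = -95.2564 N (compression)
  F[1-3] = +101.0157 N (tension)
  F[2-3] = -3846.8520 N (compression)
  Rx@0 = +1574.7200 N
  Ry@0 = -89.7306 N
  Ry@2 = +3544.9106 N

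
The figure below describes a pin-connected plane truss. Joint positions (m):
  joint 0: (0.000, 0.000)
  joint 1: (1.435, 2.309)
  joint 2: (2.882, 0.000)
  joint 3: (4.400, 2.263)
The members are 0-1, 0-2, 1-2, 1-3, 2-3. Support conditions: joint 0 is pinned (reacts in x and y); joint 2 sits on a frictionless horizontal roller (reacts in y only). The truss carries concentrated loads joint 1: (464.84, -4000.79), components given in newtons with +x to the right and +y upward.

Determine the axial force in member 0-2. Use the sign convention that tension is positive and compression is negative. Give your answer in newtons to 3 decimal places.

N=4 nodes, M=5 members, R=3 reactions → 2N=8, M+R=8
member 0 (0-1): L=2.7186, (cx,cy)=(0.5278,0.8493)
member 1 (0-2): L=2.8820, (cx,cy)=(1.0000,0.0000)
member 2 (1-2): L=2.7249, (cx,cy)=(0.5310,-0.8474)
member 3 (1-3): L=2.9654, (cx,cy)=(0.9999,-0.0155)
member 4 (2-3): L=2.7250, (cx,cy)=(0.5571,0.8305)
solve A·x = −loads:
  F[0-1] = -1926.5619 N (compression)
  F[0-2] = +1481.7720 N (tension)
  F[1-2] = -2790.4199 N (compression)
  F[1-3] = +0.0000 N (tension)
  F[2-3] = -0.0000 N (compression)
  Rx@0 = -464.8400 N
  Ry@0 = +1636.3038 N
  Ry@2 = +2364.4862 N

1481.772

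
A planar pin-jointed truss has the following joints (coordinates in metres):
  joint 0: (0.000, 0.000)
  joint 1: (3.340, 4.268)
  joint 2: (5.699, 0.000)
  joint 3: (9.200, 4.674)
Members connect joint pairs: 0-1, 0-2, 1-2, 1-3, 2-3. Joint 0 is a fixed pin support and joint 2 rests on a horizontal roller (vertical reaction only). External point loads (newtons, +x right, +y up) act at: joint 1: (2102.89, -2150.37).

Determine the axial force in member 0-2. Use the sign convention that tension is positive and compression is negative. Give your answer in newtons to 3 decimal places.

N=4 nodes, M=5 members, R=3 reactions → 2N=8, M+R=8
member 0 (0-1): L=5.4195, (cx,cy)=(0.6163,0.7875)
member 1 (0-2): L=5.6990, (cx,cy)=(1.0000,0.0000)
member 2 (1-2): L=4.8765, (cx,cy)=(0.4837,-0.8752)
member 3 (1-3): L=5.8740, (cx,cy)=(0.9976,0.0691)
member 4 (2-3): L=5.8398, (cx,cy)=(0.5995,0.8004)
solve A·x = −loads:
  F[0-1] = +869.5059 N (tension)
  F[0-2] = +1567.0237 N (tension)
  F[1-2] = -3239.3657 N (compression)
  F[1-3] = -0.0000 N (compression)
  F[2-3] = +0.0000 N (tension)
  Rx@0 = -2102.8900 N
  Ry@0 = -684.7538 N
  Ry@2 = +2835.1238 N

1567.024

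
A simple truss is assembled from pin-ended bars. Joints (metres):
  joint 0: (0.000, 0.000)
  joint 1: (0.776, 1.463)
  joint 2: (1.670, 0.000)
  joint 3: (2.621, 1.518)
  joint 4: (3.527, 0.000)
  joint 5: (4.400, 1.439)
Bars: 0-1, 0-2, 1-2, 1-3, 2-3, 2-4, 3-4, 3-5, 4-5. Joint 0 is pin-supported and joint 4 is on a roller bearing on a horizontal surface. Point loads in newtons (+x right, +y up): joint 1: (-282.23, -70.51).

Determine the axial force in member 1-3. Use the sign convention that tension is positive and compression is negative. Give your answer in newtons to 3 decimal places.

126.656

N=6 nodes, M=9 members, R=3 reactions → 2N=12, M+R=12
member 0 (0-1): L=1.6561, (cx,cy)=(0.4686,0.8834)
member 1 (0-2): L=1.6700, (cx,cy)=(1.0000,0.0000)
member 2 (1-2): L=1.7145, (cx,cy)=(0.5214,-0.8533)
member 3 (1-3): L=1.8458, (cx,cy)=(0.9996,0.0298)
member 4 (2-3): L=1.7913, (cx,cy)=(0.5309,0.8474)
member 5 (2-4): L=1.8570, (cx,cy)=(1.0000,0.0000)
member 6 (3-4): L=1.7678, (cx,cy)=(0.5125,-0.8587)
member 7 (3-5): L=1.7808, (cx,cy)=(0.9990,-0.0444)
member 8 (4-5): L=1.6831, (cx,cy)=(0.5187,0.8550)
solve A·x = −loads:
  F[0-1] = -194.7721 N (compression)
  F[0-2] = -190.9635 N (compression)
  F[1-2] = +123.4385 N (tension)
  F[1-3] = +126.6556 N (tension)
  F[2-3] = -124.2925 N (compression)
  F[2-4] = -60.6123 N (compression)
  F[3-4] = +118.2683 N (tension)
  F[3-5] = -0.0000 N (compression)
  F[4-5] = +0.0000 N (tension)
  Rx@0 = +282.2300 N
  Ry@0 = +172.0656 N
  Ry@4 = -101.5556 N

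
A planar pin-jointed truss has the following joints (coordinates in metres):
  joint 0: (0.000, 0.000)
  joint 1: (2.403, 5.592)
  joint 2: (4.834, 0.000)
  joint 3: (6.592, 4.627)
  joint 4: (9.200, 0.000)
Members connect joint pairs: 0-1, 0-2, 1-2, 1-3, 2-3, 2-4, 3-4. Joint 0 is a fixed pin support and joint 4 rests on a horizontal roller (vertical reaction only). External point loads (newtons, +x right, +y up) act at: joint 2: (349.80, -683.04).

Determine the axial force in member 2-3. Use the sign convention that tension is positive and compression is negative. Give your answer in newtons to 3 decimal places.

N=5 nodes, M=7 members, R=3 reactions → 2N=10, M+R=10
member 0 (0-1): L=6.0864, (cx,cy)=(0.3948,0.9188)
member 1 (0-2): L=4.8340, (cx,cy)=(1.0000,0.0000)
member 2 (1-2): L=6.0976, (cx,cy)=(0.3987,-0.9171)
member 3 (1-3): L=4.2987, (cx,cy)=(0.9745,-0.2245)
member 4 (2-3): L=4.9497, (cx,cy)=(0.3552,0.9348)
member 5 (2-4): L=4.3660, (cx,cy)=(1.0000,0.0000)
member 6 (3-4): L=5.3114, (cx,cy)=(0.4910,-0.8711)
solve A·x = −loads:
  F[0-1] = -352.8084 N (compression)
  F[0-2] = +489.0928 N (tension)
  F[1-2] = +431.6719 N (tension)
  F[1-3] = -319.5493 N (compression)
  F[2-3] = +307.1870 N (tension)
  F[2-4] = +202.2894 N (tension)
  F[3-4] = -411.9771 N (compression)
  Rx@0 = -349.8000 N
  Ry@0 = +324.1470 N
  Ry@4 = +358.8930 N

307.187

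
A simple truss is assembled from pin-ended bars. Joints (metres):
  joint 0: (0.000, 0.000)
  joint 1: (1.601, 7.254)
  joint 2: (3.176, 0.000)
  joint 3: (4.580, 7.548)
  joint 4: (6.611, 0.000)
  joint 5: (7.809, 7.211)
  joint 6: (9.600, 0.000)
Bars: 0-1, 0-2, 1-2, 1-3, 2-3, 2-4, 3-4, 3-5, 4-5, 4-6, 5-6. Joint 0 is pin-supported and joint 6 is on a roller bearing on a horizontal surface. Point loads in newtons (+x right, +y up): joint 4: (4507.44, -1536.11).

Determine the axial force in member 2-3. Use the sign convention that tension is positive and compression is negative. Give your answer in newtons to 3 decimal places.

N=7 nodes, M=11 members, R=3 reactions → 2N=14, M+R=14
member 0 (0-1): L=7.4286, (cx,cy)=(0.2155,0.9765)
member 1 (0-2): L=3.1760, (cx,cy)=(1.0000,0.0000)
member 2 (1-2): L=7.4230, (cx,cy)=(0.2122,-0.9772)
member 3 (1-3): L=2.9935, (cx,cy)=(0.9952,0.0982)
member 4 (2-3): L=7.6775, (cx,cy)=(0.1829,0.9831)
member 5 (2-4): L=3.4350, (cx,cy)=(1.0000,0.0000)
member 6 (3-4): L=7.8165, (cx,cy)=(0.2598,-0.9657)
member 7 (3-5): L=3.2465, (cx,cy)=(0.9946,-0.1038)
member 8 (4-5): L=7.3098, (cx,cy)=(0.1639,0.9865)
member 9 (4-6): L=2.9890, (cx,cy)=(1.0000,0.0000)
member 10 (5-6): L=7.4301, (cx,cy)=(0.2410,-0.9705)
solve A·x = −loads:
  F[0-1] = -489.7844 N (compression)
  F[0-2] = +4612.9979 N (tension)
  F[1-2] = +468.7139 N (tension)
  F[1-3] = -206.0046 N (compression)
  F[2-3] = -465.8984 N (compression)
  F[2-4] = +4797.6488 N (tension)
  F[3-4] = +541.8685 N (tension)
  F[3-5] = -433.3467 N (compression)
  F[4-5] = +1026.7358 N (tension)
  F[4-6] = +262.7352 N (tension)
  F[5-6] = -1089.9754 N (compression)
  Rx@0 = -4507.4400 N
  Ry@0 = +478.2742 N
  Ry@6 = +1057.8358 N

-465.898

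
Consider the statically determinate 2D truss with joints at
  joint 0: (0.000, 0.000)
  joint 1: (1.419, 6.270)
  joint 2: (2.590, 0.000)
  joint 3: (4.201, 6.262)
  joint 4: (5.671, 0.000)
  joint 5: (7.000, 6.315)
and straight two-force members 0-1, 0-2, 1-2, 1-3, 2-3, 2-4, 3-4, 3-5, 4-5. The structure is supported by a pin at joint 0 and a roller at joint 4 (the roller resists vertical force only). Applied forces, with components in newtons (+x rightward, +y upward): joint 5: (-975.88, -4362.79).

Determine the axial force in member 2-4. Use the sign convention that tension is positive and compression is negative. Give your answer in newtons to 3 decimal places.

-932.756

N=6 nodes, M=9 members, R=3 reactions → 2N=12, M+R=12
member 0 (0-1): L=6.4286, (cx,cy)=(0.2207,0.9753)
member 1 (0-2): L=2.5900, (cx,cy)=(1.0000,0.0000)
member 2 (1-2): L=6.3784, (cx,cy)=(0.1836,-0.9830)
member 3 (1-3): L=2.7820, (cx,cy)=(1.0000,-0.0029)
member 4 (2-3): L=6.4659, (cx,cy)=(0.2492,0.9685)
member 5 (2-4): L=3.0810, (cx,cy)=(1.0000,0.0000)
member 6 (3-4): L=6.4322, (cx,cy)=(0.2285,-0.9735)
member 7 (3-5): L=2.7995, (cx,cy)=(0.9998,0.0189)
member 8 (4-5): L=6.4533, (cx,cy)=(0.2059,0.9786)
solve A·x = −loads:
  F[0-1] = -65.9061 N (compression)
  F[0-2] = -961.3323 N (compression)
  F[1-2] = +65.4696 N (tension)
  F[1-3] = -26.5672 N (compression)
  F[2-3] = -66.4525 N (compression)
  F[2-4] = -932.7561 N (compression)
  F[3-4] = +64.9006 N (tension)
  F[3-5] = -57.9665 N (compression)
  F[4-5] = -4457.2353 N (compression)
  Rx@0 = +975.8800 N
  Ry@0 = +64.2804 N
  Ry@4 = +4298.5096 N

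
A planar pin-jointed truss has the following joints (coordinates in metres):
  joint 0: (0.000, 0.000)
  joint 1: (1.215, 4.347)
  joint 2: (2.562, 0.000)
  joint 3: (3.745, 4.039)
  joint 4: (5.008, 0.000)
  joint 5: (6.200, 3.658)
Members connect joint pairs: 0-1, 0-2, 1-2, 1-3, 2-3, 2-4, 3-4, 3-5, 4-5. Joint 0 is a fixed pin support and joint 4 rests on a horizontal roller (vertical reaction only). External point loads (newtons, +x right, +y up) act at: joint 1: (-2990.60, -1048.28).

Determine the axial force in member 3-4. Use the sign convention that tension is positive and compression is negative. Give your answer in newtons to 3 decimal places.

2453.360

N=6 nodes, M=9 members, R=3 reactions → 2N=12, M+R=12
member 0 (0-1): L=4.5136, (cx,cy)=(0.2692,0.9631)
member 1 (0-2): L=2.5620, (cx,cy)=(1.0000,0.0000)
member 2 (1-2): L=4.5509, (cx,cy)=(0.2960,-0.9552)
member 3 (1-3): L=2.5487, (cx,cy)=(0.9927,-0.1208)
member 4 (2-3): L=4.2087, (cx,cy)=(0.2811,0.9597)
member 5 (2-4): L=2.4460, (cx,cy)=(1.0000,0.0000)
member 6 (3-4): L=4.2319, (cx,cy)=(0.2984,-0.9544)
member 7 (3-5): L=2.4844, (cx,cy)=(0.9882,-0.1534)
member 8 (4-5): L=3.8473, (cx,cy)=(0.3098,0.9508)
solve A·x = −loads:
  F[0-1] = -3519.7495 N (compression)
  F[0-2] = -2043.1322 N (compression)
  F[1-2] = +2276.8836 N (tension)
  F[1-3] = +1379.3188 N (tension)
  F[2-3] = -2266.2310 N (compression)
  F[2-4] = -732.2051 N (compression)
  F[3-4] = +2453.3603 N (tension)
  F[3-5] = -0.0000 N (compression)
  F[4-5] = +0.0000 N (tension)
  Rx@0 = +2990.6000 N
  Ry@0 = +3389.8291 N
  Ry@4 = -2341.5491 N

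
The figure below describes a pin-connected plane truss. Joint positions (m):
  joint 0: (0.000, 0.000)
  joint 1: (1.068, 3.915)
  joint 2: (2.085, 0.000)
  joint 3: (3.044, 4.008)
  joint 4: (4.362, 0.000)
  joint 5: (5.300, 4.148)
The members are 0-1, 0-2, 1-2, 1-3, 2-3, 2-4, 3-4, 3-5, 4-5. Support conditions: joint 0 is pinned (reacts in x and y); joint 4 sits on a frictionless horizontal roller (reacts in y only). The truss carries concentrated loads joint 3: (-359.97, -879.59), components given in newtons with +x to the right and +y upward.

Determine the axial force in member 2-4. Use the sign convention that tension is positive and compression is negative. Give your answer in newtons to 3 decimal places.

93.082

N=6 nodes, M=9 members, R=3 reactions → 2N=12, M+R=12
member 0 (0-1): L=4.0581, (cx,cy)=(0.2632,0.9647)
member 1 (0-2): L=2.0850, (cx,cy)=(1.0000,0.0000)
member 2 (1-2): L=4.0449, (cx,cy)=(0.2514,-0.9679)
member 3 (1-3): L=1.9782, (cx,cy)=(0.9989,0.0470)
member 4 (2-3): L=4.1211, (cx,cy)=(0.2327,0.9725)
member 5 (2-4): L=2.2770, (cx,cy)=(1.0000,0.0000)
member 6 (3-4): L=4.2191, (cx,cy)=(0.3124,-0.9500)
member 7 (3-5): L=2.2603, (cx,cy)=(0.9981,0.0619)
member 8 (4-5): L=4.2527, (cx,cy)=(0.2206,0.9754)
solve A·x = −loads:
  F[0-1] = -618.3270 N (compression)
  F[0-2] = -197.2387 N (compression)
  F[1-2] = +601.0657 N (tension)
  F[1-3] = -314.2019 N (compression)
  F[2-3] = -598.1788 N (compression)
  F[2-4] = +93.0824 N (tension)
  F[3-4] = -297.9730 N (compression)
  F[3-5] = +0.0000 N (tension)
  F[4-5] = +0.0000 N (tension)
  Rx@0 = +359.9700 N
  Ry@0 = +596.5290 N
  Ry@4 = +283.0610 N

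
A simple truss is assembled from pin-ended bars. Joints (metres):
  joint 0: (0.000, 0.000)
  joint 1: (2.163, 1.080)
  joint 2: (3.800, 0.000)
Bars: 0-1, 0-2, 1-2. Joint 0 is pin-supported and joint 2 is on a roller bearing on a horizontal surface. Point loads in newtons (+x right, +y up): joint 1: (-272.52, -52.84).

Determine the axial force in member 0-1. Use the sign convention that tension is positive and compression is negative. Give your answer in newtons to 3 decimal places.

N=3 nodes, M=3 members, R=3 reactions → 2N=6, M+R=6
member 0 (0-1): L=2.4176, (cx,cy)=(0.8947,0.4467)
member 1 (0-2): L=3.8000, (cx,cy)=(1.0000,0.0000)
member 2 (1-2): L=1.9612, (cx,cy)=(0.8347,-0.5507)
solve A·x = −loads:
  F[0-1] = -224.3387 N (compression)
  F[0-2] = -71.8097 N (compression)
  F[1-2] = +86.0297 N (tension)
  Rx@0 = +272.5200 N
  Ry@0 = +100.2160 N
  Ry@2 = -47.3760 N

-224.339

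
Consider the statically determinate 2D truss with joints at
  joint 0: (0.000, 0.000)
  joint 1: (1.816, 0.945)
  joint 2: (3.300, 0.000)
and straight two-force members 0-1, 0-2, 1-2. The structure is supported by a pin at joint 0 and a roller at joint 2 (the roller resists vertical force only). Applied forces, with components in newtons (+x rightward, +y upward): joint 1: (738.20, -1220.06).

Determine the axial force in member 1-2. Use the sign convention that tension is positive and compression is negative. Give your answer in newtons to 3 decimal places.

N=3 nodes, M=3 members, R=3 reactions → 2N=6, M+R=6
member 0 (0-1): L=2.0472, (cx,cy)=(0.8871,0.4616)
member 1 (0-2): L=3.3000, (cx,cy)=(1.0000,0.0000)
member 2 (1-2): L=1.7593, (cx,cy)=(0.8435,-0.5371)
solve A·x = −loads:
  F[0-1] = -730.6180 N (compression)
  F[0-2] = +1386.3172 N (tension)
  F[1-2] = -1643.5343 N (compression)
  Rx@0 = -738.2000 N
  Ry@0 = +337.2636 N
  Ry@2 = +882.7964 N

-1643.534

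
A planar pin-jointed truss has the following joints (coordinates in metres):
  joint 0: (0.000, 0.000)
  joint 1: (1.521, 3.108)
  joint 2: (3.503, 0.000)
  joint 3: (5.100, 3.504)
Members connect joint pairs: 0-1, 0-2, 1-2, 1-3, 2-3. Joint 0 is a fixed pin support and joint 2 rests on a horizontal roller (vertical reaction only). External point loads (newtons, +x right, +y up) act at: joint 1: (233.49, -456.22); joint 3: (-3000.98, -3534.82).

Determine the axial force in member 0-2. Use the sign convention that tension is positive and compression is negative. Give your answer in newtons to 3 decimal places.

-2062.144

N=4 nodes, M=5 members, R=3 reactions → 2N=8, M+R=8
member 0 (0-1): L=3.4602, (cx,cy)=(0.4396,0.8982)
member 1 (0-2): L=3.5030, (cx,cy)=(1.0000,0.0000)
member 2 (1-2): L=3.6862, (cx,cy)=(0.5377,-0.8431)
member 3 (1-3): L=3.6008, (cx,cy)=(0.9939,0.1100)
member 4 (2-3): L=3.8508, (cx,cy)=(0.4147,0.9099)
solve A·x = −loads:
  F[0-1] = -1604.6349 N (compression)
  F[0-2] = -2062.1443 N (compression)
  F[1-2] = +976.2484 N (tension)
  F[1-3] = -1472.6803 N (compression)
  F[2-3] = -3706.6546 N (compression)
  Rx@0 = +2767.4900 N
  Ry@0 = +1441.2982 N
  Ry@2 = +2549.7418 N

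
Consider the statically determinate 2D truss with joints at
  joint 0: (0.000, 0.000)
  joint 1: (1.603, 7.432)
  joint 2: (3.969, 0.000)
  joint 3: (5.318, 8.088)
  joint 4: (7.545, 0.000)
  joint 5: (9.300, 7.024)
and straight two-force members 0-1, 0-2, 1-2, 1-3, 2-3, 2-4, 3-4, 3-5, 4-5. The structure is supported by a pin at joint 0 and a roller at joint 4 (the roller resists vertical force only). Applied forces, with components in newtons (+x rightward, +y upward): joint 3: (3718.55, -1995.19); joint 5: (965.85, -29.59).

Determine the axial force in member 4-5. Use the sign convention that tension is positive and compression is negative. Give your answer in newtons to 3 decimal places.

N=6 nodes, M=9 members, R=3 reactions → 2N=12, M+R=12
member 0 (0-1): L=7.6029, (cx,cy)=(0.2108,0.9775)
member 1 (0-2): L=3.9690, (cx,cy)=(1.0000,0.0000)
member 2 (1-2): L=7.7995, (cx,cy)=(0.3034,-0.9529)
member 3 (1-3): L=3.7725, (cx,cy)=(0.9848,0.1739)
member 4 (2-3): L=8.1997, (cx,cy)=(0.1645,0.9864)
member 5 (2-4): L=3.5760, (cx,cy)=(1.0000,0.0000)
member 6 (3-4): L=8.3890, (cx,cy)=(0.2655,-0.9641)
member 7 (3-5): L=4.1217, (cx,cy)=(0.9661,-0.2581)
member 8 (4-5): L=7.2399, (cx,cy)=(0.2424,0.9702)
solve A·x = −loads:
  F[0-1] = +4402.2615 N (tension)
  F[0-2] = +3756.2257 N (tension)
  F[1-2] = -4112.8953 N (compression)
  F[1-3] = +2209.4905 N (tension)
  F[2-3] = +3973.2286 N (tension)
  F[2-4] = +1854.9052 N (tension)
  F[3-4] = -6785.7409 N (compression)
  F[3-5] = +944.3411 N (tension)
  F[4-5] = +220.7723 N (tension)
  Rx@0 = -4684.4000 N
  Ry@0 = -4303.3009 N
  Ry@4 = +6328.0809 N

220.772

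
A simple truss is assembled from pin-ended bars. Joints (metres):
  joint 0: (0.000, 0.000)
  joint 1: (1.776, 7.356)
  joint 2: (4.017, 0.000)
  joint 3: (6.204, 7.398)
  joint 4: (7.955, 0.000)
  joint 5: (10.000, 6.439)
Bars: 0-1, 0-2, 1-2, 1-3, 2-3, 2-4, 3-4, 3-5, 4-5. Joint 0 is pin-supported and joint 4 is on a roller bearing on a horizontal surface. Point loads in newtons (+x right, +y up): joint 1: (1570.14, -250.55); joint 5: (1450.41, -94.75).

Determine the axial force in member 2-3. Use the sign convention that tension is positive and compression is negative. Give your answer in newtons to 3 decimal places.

2823.488

N=6 nodes, M=9 members, R=3 reactions → 2N=12, M+R=12
member 0 (0-1): L=7.5674, (cx,cy)=(0.2347,0.9721)
member 1 (0-2): L=4.0170, (cx,cy)=(1.0000,0.0000)
member 2 (1-2): L=7.6898, (cx,cy)=(0.2914,-0.9566)
member 3 (1-3): L=4.4282, (cx,cy)=(1.0000,0.0095)
member 4 (2-3): L=7.7145, (cx,cy)=(0.2835,0.9590)
member 5 (2-4): L=3.9380, (cx,cy)=(1.0000,0.0000)
member 6 (3-4): L=7.6024, (cx,cy)=(0.2303,-0.9731)
member 7 (3-5): L=3.9153, (cx,cy)=(0.9695,-0.2449)
member 8 (4-5): L=6.7559, (cx,cy)=(0.3027,0.9531)
solve A·x = −loads:
  F[0-1] = +2526.2153 N (tension)
  F[0-2] = +2427.6670 N (tension)
  F[1-2] = -2830.5154 N (compression)
  F[1-3] = -152.3794 N (compression)
  F[2-3] = +2823.4878 N (tension)
  F[2-4] = +802.3451 N (tension)
  F[3-4] = -3136.7863 N (compression)
  F[3-5] = +1413.5965 N (tension)
  F[4-5] = +263.8737 N (tension)
  Rx@0 = -3020.5500 N
  Ry@0 = -2455.6575 N
  Ry@4 = +2800.9575 N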